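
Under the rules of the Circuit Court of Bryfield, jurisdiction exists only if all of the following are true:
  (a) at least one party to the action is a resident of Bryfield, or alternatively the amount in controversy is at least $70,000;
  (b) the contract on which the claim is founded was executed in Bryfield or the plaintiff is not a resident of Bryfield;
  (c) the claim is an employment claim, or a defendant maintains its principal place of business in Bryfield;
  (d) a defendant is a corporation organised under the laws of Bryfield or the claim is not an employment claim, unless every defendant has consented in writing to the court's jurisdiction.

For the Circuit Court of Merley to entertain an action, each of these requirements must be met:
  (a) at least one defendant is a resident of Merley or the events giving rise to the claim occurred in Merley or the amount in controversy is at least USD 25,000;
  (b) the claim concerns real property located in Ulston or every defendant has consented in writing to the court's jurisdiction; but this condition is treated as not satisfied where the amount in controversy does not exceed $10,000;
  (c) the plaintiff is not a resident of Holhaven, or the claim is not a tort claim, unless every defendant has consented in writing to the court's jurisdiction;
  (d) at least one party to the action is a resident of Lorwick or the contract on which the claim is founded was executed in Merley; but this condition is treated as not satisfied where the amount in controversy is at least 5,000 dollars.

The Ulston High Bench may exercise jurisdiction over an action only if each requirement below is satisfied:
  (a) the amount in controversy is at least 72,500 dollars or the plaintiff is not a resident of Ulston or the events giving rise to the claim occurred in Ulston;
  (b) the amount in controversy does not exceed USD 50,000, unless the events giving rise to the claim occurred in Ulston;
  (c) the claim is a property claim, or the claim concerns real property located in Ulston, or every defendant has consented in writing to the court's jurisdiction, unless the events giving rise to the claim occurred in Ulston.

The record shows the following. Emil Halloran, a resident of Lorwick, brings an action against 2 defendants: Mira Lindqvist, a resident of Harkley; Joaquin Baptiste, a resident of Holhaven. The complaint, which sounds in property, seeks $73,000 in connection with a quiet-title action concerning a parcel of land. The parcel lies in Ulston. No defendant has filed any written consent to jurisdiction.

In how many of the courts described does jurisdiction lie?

1

The Circuit Court of Bryfield:
  (a) The amount in controversy is USD 73,000, which meets the $70,000 floor, so one alternative holds. Satisfied.
  (b) The plaintiff resides in Lorwick, which is not Bryfield, which satisfies one of the alternatives. Condition met.
  (c) The claim is a property claim, not an employment claim; no defendant is a corporation — every alternative fails. Not met.
  (d) The claim is a property claim, not an employment claim, so this disjunct is met. Condition met.
  → No jurisdiction.
The Circuit Court of Merley:
  (a) The amount in controversy is USD 73,000, which meets the 25,000 dollars floor, so one alternative holds. Satisfied.
  (b) The property lies in Ulston, so this disjunct is met. The carve-out does not apply: the amount in controversy is USD 73,000, above the USD 10,000 ceiling. Met.
  (c) The plaintiff resides in Lorwick, which is not Holhaven, which satisfies one of the alternatives. Condition met.
  (d) Emil Halloran resides in Lorwick, so one alternative holds. However, the amount in controversy is $73,000, which meets the USD 5,000 floor, which falls within the stated exception and so defeats the condition. Not satisfied.
  → Not every requirement is met — no jurisdiction.
The Ulston High Bench:
  (a) The amount in controversy is 73,000 dollars, which meets the 72,500 dollars floor, so this disjunct is met. Met.
  (b) The amount in controversy is 73,000 dollars, above the USD 50,000 ceiling. But the operative events occurred in Ulston, and the 'unless' clause therefore excuses the requirement. Satisfied.
  (c) The claim is a property claim, so this disjunct is met. Condition met.
  → Jurisdiction lies.
Courts with jurisdiction: the Ulston High Bench — 1 in total.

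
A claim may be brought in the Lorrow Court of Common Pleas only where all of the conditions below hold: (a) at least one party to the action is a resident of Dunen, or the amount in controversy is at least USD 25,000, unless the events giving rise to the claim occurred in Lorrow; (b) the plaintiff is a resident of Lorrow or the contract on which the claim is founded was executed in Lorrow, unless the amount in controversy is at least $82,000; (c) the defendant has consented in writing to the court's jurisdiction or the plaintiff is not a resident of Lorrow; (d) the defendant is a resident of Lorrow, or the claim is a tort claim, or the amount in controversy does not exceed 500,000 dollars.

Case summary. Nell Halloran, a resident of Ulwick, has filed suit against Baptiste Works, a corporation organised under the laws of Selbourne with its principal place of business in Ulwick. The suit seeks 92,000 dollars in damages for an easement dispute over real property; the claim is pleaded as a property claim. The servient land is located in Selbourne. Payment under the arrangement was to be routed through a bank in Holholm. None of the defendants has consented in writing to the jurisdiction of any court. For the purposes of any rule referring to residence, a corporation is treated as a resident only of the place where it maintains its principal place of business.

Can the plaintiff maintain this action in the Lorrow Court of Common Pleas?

The Lorrow Court of Common Pleas:
  (a) The amount in controversy is 92,000 dollars, which meets the USD 25,000 floor — that alternative is enough. Satisfied.
  (b) The plaintiff resides in Ulwick, not Lorrow; no contract (and hence no place of execution) is alleged — none of the alternatives is met. But the amount in controversy is 92,000 dollars, which meets the $82,000 floor, and the 'unless' clause therefore excuses the requirement. Met.
  (c) The plaintiff resides in Ulwick, which is not Lorrow, so one alternative holds. Satisfied.
  (d) The amount in controversy is 92,000 dollars, within the USD 500,000 ceiling, which satisfies one of the alternatives. Satisfied.
  → Every requirement is satisfied — jurisdiction.

Yes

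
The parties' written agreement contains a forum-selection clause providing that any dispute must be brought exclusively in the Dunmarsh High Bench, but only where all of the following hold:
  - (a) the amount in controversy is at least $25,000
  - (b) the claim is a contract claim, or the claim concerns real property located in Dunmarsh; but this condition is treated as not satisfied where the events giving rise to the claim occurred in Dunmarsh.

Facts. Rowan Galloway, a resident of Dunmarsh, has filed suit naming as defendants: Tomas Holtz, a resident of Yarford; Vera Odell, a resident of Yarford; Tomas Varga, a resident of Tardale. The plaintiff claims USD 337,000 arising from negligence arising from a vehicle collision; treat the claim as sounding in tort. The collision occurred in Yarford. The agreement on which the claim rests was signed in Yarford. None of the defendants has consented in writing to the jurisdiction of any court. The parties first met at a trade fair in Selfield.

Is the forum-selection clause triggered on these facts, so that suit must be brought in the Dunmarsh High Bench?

No

The Dunmarsh High Bench:
  (a) The amount in controversy is USD 337,000, which meets the USD 25,000 floor. Condition met.
  (b) The claim is a tort claim, not a contract claim; the claim does not concern real property — no alternative holds. Not met.
  → Forum clause is not triggered.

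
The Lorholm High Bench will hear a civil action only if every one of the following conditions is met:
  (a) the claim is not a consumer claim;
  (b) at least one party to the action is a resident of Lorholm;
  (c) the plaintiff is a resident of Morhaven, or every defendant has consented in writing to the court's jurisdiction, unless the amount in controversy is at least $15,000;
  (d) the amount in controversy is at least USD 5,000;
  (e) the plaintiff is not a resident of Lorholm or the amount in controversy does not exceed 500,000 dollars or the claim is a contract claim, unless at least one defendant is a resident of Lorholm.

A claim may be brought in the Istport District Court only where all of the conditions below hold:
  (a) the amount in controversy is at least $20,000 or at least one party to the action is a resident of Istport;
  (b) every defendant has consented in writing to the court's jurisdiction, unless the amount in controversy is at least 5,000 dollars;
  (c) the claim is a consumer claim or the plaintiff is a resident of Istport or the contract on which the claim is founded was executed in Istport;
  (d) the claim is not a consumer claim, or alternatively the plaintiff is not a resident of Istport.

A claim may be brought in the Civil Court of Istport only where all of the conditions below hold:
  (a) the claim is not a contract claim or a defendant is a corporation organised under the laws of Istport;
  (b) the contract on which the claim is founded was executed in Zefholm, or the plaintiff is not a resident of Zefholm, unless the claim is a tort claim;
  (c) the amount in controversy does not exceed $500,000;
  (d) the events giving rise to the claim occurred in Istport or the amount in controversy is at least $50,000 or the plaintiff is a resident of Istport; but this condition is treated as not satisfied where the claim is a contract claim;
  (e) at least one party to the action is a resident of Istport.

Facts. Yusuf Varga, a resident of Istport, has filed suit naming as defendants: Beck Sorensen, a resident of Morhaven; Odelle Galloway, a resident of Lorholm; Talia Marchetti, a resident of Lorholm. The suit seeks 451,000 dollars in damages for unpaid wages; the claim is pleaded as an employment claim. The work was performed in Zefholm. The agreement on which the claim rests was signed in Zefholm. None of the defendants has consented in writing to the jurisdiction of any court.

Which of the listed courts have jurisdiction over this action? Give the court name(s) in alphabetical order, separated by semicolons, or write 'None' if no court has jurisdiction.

the Civil Court of Istport; the Istport District Court; the Lorholm High Bench

The Lorholm High Bench:
  (a) The claim is an employment claim, not a consumer claim. Condition met.
  (b) Odelle Galloway resides in Lorholm. Condition met.
  (c) The plaintiff resides in Istport, not Morhaven; no such written consent has been filed — no alternative holds. But the amount in controversy is $451,000, which meets the 15,000 dollars floor, and the 'unless' clause therefore excuses the requirement. Satisfied.
  (d) The amount in controversy is 451,000 dollars, which meets the 5,000 dollars floor. Condition met.
  (e) The plaintiff resides in Istport, which is not Lorholm, which satisfies one of the alternatives. Satisfied.
  → Jurisdiction lies.
The Istport District Court:
  (a) The amount in controversy is USD 451,000, which meets the 20,000 dollars floor, which satisfies one of the alternatives. Satisfied.
  (b) No such written consent has been filed. The proviso rescues it, though: the amount in controversy is 451,000 dollars, which meets the $5,000 floor. Satisfied.
  (c) The plaintiff resides in Istport, so this disjunct is met. Condition met.
  (d) The claim is an employment claim, not a consumer claim — that alternative is enough. Satisfied.
  → The court has jurisdiction.
The Civil Court of Istport:
  (a) The claim is an employment claim, not a contract claim, so one alternative holds. Met.
  (b) The contract was executed in Zefholm, so this disjunct is met. Met.
  (c) The amount in controversy is 451,000 dollars, within the $500,000 ceiling. Condition met.
  (d) The amount in controversy is $451,000, which meets the $50,000 floor, so one alternative holds. The carve-out does not apply: the claim is an employment claim, not a contract claim. Met.
  (e) Yusuf Varga resides in Istport. Met.
  → Every requirement is satisfied — jurisdiction.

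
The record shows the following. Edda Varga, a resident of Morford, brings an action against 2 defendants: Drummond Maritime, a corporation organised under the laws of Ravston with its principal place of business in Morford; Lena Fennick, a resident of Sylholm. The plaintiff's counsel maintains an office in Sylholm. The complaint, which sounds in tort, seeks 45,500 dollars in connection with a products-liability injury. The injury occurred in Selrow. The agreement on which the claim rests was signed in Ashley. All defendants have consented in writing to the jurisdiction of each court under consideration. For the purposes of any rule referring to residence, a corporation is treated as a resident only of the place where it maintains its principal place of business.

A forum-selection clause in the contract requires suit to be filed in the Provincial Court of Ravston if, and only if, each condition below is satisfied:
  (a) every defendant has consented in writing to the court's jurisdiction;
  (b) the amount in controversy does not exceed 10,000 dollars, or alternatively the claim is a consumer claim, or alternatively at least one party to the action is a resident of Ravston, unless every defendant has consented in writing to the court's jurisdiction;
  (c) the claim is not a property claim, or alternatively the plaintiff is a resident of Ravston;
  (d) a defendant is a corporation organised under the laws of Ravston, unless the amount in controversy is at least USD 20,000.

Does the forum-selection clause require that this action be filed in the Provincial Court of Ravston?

The Provincial Court of Ravston:
  (a) Every defendant has filed written consent. Met.
  (b) The amount in controversy is 45,500 dollars, above the $10,000 ceiling; the claim is a tort claim, not a consumer claim; no party resides in Ravston — every alternative fails. But every defendant has filed written consent, and the 'unless' clause therefore excuses the requirement. Met.
  (c) The claim is a tort claim, not a property claim, which satisfies one of the alternatives. Satisfied.
  (d) Drummond Maritime is organised under the laws of Ravston. Satisfied.
  → Forum clause is triggered.

Yes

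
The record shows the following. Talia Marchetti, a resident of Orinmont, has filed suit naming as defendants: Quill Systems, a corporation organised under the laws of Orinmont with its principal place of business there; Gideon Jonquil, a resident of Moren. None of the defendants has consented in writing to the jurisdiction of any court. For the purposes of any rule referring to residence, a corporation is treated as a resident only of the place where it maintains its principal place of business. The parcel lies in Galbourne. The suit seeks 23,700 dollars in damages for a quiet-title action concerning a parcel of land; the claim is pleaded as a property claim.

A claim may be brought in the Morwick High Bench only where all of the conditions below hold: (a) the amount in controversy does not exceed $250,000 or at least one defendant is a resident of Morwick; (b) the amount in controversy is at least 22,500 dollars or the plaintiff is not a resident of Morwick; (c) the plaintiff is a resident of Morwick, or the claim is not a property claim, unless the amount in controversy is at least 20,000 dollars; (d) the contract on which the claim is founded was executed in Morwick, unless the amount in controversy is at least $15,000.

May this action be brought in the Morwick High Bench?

The Morwick High Bench:
  (a) The amount in controversy is 23,700 dollars, within the $250,000 ceiling, so one alternative holds. Met.
  (b) The amount in controversy is USD 23,700, which meets the $22,500 floor, so one alternative holds. Met.
  (c) The plaintiff resides in Orinmont, not Morwick; the claim is a property claim — every alternative fails. However, the amount in controversy is USD 23,700, which meets the 20,000 dollars floor, so the 'unless' proviso supplies this condition. Satisfied.
  (d) No contract (and hence no place of execution) is alleged. But the amount in controversy is 23,700 dollars, which meets the USD 15,000 floor, and the 'unless' clause therefore excuses the requirement. Condition met.
  → Jurisdiction lies.

Yes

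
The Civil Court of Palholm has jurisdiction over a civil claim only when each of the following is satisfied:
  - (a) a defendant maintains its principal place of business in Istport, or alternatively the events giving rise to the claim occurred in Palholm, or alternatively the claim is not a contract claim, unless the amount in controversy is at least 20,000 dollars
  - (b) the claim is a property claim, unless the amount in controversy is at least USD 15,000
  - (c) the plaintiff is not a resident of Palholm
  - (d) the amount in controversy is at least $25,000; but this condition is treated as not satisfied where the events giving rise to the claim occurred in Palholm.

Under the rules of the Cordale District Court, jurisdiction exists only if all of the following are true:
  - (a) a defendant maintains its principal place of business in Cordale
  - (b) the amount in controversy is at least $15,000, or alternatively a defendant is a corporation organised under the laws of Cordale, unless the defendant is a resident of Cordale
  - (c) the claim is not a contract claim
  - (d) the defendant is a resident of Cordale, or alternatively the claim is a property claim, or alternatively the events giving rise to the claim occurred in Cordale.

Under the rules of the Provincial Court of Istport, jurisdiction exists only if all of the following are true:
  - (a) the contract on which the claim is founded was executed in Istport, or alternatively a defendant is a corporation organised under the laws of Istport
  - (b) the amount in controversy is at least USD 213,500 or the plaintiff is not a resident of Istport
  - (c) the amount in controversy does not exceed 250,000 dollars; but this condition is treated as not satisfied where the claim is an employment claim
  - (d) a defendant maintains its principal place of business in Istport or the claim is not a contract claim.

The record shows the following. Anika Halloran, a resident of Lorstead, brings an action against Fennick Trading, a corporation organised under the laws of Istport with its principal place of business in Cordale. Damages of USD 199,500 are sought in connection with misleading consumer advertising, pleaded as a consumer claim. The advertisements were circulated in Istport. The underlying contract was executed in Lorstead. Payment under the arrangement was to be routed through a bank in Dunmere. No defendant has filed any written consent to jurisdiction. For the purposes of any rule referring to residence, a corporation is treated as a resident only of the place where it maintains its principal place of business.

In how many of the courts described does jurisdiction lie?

3

The Civil Court of Palholm:
  (a) The claim is a consumer claim, not a contract claim, so one alternative holds. Condition met.
  (b) The claim is a consumer claim, not a property claim. The proviso rescues it, though: the amount in controversy is $199,500, which meets the $15,000 floor. Met.
  (c) The plaintiff resides in Lorstead, which is not Palholm. Satisfied.
  (d) The amount in controversy is 199,500 dollars, which meets the $25,000 floor. The exception is not triggered, since the operative events occurred in Istport, not Palholm. Condition met.
  → All conditions met; jurisdiction exists.
The Cordale District Court:
  (a) Fennick Trading has its principal place of business in Cordale. Satisfied.
  (b) The amount in controversy is 199,500 dollars, which meets the 15,000 dollars floor, so one alternative holds. Met.
  (c) The claim is a consumer claim, not a contract claim. Condition met.
  (d) The defendant resides in Cordale — that alternative is enough. Met.
  → All conditions met; jurisdiction exists.
The Provincial Court of Istport:
  (a) Fennick Trading is organised under the laws of Istport, so one alternative holds. Met.
  (b) The plaintiff resides in Lorstead, which is not Istport, so one alternative holds. Met.
  (c) The amount in controversy is USD 199,500, within the $250,000 ceiling. The exception is not triggered, since the claim is a consumer claim, not an employment claim. Met.
  (d) The claim is a consumer claim, not a contract claim, so this disjunct is met. Met.
  → Jurisdiction lies.
Courts with jurisdiction: the Civil Court of Palholm, the Cordale District Court, the Provincial Court of Istport — 3 in total.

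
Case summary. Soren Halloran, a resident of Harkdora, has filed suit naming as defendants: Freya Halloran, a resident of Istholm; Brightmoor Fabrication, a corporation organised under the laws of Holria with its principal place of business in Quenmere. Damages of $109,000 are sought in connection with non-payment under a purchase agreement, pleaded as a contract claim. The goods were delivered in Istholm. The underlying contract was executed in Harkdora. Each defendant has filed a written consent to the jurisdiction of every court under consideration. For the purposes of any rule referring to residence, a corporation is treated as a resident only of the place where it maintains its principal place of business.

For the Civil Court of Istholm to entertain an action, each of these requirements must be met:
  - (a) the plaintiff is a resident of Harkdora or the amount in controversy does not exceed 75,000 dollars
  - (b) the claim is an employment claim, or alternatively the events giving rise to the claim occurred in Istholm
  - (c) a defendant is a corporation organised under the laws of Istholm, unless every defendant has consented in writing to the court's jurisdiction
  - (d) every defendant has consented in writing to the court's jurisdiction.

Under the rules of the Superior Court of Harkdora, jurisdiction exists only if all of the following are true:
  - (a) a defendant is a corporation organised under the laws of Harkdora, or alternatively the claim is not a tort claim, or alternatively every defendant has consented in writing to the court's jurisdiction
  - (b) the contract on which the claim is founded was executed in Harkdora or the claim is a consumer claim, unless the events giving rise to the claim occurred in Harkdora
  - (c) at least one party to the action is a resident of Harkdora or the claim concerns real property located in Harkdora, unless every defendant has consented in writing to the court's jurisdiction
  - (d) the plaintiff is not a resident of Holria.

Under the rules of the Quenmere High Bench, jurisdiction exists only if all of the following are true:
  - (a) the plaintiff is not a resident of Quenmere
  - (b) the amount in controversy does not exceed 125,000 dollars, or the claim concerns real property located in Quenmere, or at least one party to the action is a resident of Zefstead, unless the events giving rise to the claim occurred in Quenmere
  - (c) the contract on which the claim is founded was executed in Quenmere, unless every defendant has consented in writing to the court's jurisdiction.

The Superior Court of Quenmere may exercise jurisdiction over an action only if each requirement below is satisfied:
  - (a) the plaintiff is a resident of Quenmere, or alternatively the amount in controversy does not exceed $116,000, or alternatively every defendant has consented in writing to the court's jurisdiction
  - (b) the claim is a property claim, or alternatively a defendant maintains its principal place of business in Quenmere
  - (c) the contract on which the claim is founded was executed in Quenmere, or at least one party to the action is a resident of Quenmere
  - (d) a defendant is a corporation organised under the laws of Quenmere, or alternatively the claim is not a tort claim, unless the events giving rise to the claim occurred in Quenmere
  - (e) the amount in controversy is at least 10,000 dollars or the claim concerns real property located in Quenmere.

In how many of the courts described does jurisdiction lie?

The Civil Court of Istholm:
  (a) The plaintiff resides in Harkdora, which satisfies one of the alternatives. Met.
  (b) The operative events occurred in Istholm, so this disjunct is met. Satisfied.
  (c) The corporate defendant(s) are organised in Holria, not Istholm. The proviso rescues it, though: every defendant has filed written consent. Condition met.
  (d) Every defendant has filed written consent. Satisfied.
  → All conditions met; jurisdiction exists.
The Superior Court of Harkdora:
  (a) The claim is a contract claim, not a tort claim, so one alternative holds. Satisfied.
  (b) The contract was executed in Harkdora, which satisfies one of the alternatives. Met.
  (c) Soren Halloran resides in Harkdora, so one alternative holds. Met.
  (d) The plaintiff resides in Harkdora, which is not Holria. Satisfied.
  → Every requirement is satisfied — jurisdiction.
The Quenmere High Bench:
  (a) The plaintiff resides in Harkdora, which is not Quenmere. Met.
  (b) The amount in controversy is 109,000 dollars, within the 125,000 dollars ceiling, so this disjunct is met. Met.
  (c) The contract was executed in Harkdora, not Quenmere. However, every defendant has filed written consent, so the 'unless' proviso supplies this condition. Met.
  → Every requirement is satisfied — jurisdiction.
The Superior Court of Quenmere:
  (a) The amount in controversy is $109,000, within the USD 116,000 ceiling, which satisfies one of the alternatives. Satisfied.
  (b) Brightmoor Fabrication has its principal place of business in Quenmere, which satisfies one of the alternatives. Condition met.
  (c) Brightmoor Fabrication resides in Quenmere, which satisfies one of the alternatives. Met.
  (d) The claim is a contract claim, not a tort claim, so this disjunct is met. Met.
  (e) The amount in controversy is 109,000 dollars, which meets the $10,000 floor, which satisfies one of the alternatives. Satisfied.
  → All conditions met; jurisdiction exists.
Courts with jurisdiction: the Civil Court of Istholm, the Superior Court of Harkdora, the Quenmere High Bench, the Superior Court of Quenmere — 4 in total.

4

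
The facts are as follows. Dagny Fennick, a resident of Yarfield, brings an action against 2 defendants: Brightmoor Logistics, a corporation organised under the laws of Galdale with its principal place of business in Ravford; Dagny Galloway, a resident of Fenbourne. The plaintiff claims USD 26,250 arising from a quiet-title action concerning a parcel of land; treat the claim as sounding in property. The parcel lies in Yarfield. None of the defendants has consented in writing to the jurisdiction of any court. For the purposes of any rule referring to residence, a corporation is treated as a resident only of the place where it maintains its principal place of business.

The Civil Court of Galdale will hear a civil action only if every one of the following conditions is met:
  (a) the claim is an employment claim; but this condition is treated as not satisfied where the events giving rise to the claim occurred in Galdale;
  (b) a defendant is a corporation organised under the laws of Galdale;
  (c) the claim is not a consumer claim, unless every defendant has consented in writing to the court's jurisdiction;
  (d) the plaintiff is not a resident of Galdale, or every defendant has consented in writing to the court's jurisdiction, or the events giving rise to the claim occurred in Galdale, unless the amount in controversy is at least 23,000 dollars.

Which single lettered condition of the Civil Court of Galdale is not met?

(a)

The Civil Court of Galdale:
  (a) The claim is a property claim, not an employment claim. Not met.
  (b) Brightmoor Logistics is organised under the laws of Galdale. Met.
  (c) The claim is a property claim, not a consumer claim. Condition met.
  (d) The plaintiff resides in Yarfield, which is not Galdale, so one alternative holds. Condition met.
Only condition (a) fails.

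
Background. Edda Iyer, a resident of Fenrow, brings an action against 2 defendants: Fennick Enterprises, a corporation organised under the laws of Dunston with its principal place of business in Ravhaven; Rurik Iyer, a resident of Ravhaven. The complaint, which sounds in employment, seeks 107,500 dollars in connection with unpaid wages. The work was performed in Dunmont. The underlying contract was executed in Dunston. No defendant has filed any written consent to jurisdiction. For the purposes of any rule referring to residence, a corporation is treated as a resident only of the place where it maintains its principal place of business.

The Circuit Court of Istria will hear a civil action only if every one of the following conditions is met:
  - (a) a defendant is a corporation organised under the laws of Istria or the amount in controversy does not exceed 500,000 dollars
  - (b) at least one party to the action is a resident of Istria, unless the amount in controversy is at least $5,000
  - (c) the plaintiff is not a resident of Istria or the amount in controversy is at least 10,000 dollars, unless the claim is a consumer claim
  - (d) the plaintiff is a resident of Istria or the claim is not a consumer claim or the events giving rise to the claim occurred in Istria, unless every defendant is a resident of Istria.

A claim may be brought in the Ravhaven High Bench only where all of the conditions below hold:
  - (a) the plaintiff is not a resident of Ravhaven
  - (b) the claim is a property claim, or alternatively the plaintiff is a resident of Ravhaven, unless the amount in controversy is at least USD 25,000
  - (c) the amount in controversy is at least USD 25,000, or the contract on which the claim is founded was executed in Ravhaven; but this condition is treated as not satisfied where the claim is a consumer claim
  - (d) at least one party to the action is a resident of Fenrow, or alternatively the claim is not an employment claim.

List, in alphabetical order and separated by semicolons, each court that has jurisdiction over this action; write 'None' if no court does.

The Circuit Court of Istria:
  (a) The amount in controversy is USD 107,500, within the $500,000 ceiling, which satisfies one of the alternatives. Satisfied.
  (b) No party resides in Istria. However, the amount in controversy is 107,500 dollars, which meets the USD 5,000 floor, so the 'unless' proviso supplies this condition. Condition met.
  (c) The plaintiff resides in Fenrow, which is not Istria — that alternative is enough. Condition met.
  (d) The claim is an employment claim, not a consumer claim, so this disjunct is met. Condition met.
  → The court has jurisdiction.
The Ravhaven High Bench:
  (a) The plaintiff resides in Fenrow, which is not Ravhaven. Condition met.
  (b) The claim is an employment claim, not a property claim; the plaintiff resides in Fenrow, not Ravhaven — none of the alternatives is met. But the amount in controversy is $107,500, which meets the 25,000 dollars floor, and the 'unless' clause therefore excuses the requirement. Met.
  (c) The amount in controversy is USD 107,500, which meets the USD 25,000 floor, so this disjunct is met. The exception is not triggered, since the claim is an employment claim, not a consumer claim. Condition met.
  (d) Edda Iyer resides in Fenrow — that alternative is enough. Satisfied.
  → Jurisdiction lies.

the Circuit Court of Istria; the Ravhaven High Bench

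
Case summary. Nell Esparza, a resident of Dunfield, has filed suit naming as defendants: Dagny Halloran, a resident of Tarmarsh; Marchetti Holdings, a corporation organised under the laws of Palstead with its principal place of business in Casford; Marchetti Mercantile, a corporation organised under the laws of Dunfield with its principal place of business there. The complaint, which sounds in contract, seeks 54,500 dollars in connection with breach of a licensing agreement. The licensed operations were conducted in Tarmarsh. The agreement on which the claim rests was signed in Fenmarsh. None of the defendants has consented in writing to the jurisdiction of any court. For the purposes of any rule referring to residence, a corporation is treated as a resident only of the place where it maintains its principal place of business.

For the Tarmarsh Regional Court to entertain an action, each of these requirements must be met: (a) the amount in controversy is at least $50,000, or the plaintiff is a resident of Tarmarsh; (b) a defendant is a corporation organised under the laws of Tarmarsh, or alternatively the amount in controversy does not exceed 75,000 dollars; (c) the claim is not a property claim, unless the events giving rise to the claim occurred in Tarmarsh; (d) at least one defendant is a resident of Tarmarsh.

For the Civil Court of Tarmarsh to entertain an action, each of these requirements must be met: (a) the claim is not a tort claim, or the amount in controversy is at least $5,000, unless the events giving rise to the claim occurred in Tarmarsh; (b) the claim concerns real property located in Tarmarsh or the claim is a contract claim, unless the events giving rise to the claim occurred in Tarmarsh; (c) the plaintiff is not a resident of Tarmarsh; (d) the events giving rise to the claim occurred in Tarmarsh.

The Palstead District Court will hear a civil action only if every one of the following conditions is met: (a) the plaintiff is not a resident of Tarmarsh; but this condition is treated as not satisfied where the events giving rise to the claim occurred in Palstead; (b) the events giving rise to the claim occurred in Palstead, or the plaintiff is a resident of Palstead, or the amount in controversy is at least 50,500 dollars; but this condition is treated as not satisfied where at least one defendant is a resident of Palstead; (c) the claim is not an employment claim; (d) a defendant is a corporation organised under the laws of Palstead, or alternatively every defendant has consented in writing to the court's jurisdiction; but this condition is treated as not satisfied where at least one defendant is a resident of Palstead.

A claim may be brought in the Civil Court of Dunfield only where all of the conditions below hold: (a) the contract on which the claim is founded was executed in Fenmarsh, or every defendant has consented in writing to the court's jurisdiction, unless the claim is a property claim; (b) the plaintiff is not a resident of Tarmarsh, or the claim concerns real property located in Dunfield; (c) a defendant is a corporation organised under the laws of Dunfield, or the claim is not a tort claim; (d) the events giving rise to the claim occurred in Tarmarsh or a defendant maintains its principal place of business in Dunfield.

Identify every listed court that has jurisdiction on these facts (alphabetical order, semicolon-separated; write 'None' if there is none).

The Tarmarsh Regional Court:
  (a) The amount in controversy is USD 54,500, which meets the USD 50,000 floor — that alternative is enough. Condition met.
  (b) The amount in controversy is USD 54,500, within the 75,000 dollars ceiling, so one alternative holds. Condition met.
  (c) The claim is a contract claim, not a property claim. Met.
  (d) Dagny Halloran resides in Tarmarsh. Met.
  → The court has jurisdiction.
The Civil Court of Tarmarsh:
  (a) The claim is a contract claim, not a tort claim, so this disjunct is met. Condition met.
  (b) The claim is a contract claim, which satisfies one of the alternatives. Met.
  (c) The plaintiff resides in Dunfield, which is not Tarmarsh. Met.
  (d) The operative events occurred in Tarmarsh. Condition met.
  → Every requirement is satisfied — jurisdiction.
The Palstead District Court:
  (a) The plaintiff resides in Dunfield, which is not Tarmarsh. And the carve-out is inapplicable — the operative events occurred in Tarmarsh, not Palstead. Condition met.
  (b) The amount in controversy is USD 54,500, which meets the $50,500 floor — that alternative is enough. And the carve-out is inapplicable — no defendant resides in Palstead (they reside in Tarmarsh, Casford, Dunfield). Met.
  (c) The claim is a contract claim, not an employment claim. Met.
  (d) Marchetti Holdings is organised under the laws of Palstead — that alternative is enough. The carve-out does not apply: no defendant resides in Palstead (they reside in Tarmarsh, Casford, Dunfield). Condition met.
  → Jurisdiction lies.
The Civil Court of Dunfield:
  (a) The contract was executed in Fenmarsh, so this disjunct is met. Met.
  (b) The plaintiff resides in Dunfield, which is not Tarmarsh, so one alternative holds. Satisfied.
  (c) Marchetti Mercantile is organised under the laws of Dunfield, which satisfies one of the alternatives. Satisfied.
  (d) The operative events occurred in Tarmarsh — that alternative is enough. Satisfied.
  → Every requirement is satisfied — jurisdiction.

the Civil Court of Dunfield; the Civil Court of Tarmarsh; the Palstead District Court; the Tarmarsh Regional Court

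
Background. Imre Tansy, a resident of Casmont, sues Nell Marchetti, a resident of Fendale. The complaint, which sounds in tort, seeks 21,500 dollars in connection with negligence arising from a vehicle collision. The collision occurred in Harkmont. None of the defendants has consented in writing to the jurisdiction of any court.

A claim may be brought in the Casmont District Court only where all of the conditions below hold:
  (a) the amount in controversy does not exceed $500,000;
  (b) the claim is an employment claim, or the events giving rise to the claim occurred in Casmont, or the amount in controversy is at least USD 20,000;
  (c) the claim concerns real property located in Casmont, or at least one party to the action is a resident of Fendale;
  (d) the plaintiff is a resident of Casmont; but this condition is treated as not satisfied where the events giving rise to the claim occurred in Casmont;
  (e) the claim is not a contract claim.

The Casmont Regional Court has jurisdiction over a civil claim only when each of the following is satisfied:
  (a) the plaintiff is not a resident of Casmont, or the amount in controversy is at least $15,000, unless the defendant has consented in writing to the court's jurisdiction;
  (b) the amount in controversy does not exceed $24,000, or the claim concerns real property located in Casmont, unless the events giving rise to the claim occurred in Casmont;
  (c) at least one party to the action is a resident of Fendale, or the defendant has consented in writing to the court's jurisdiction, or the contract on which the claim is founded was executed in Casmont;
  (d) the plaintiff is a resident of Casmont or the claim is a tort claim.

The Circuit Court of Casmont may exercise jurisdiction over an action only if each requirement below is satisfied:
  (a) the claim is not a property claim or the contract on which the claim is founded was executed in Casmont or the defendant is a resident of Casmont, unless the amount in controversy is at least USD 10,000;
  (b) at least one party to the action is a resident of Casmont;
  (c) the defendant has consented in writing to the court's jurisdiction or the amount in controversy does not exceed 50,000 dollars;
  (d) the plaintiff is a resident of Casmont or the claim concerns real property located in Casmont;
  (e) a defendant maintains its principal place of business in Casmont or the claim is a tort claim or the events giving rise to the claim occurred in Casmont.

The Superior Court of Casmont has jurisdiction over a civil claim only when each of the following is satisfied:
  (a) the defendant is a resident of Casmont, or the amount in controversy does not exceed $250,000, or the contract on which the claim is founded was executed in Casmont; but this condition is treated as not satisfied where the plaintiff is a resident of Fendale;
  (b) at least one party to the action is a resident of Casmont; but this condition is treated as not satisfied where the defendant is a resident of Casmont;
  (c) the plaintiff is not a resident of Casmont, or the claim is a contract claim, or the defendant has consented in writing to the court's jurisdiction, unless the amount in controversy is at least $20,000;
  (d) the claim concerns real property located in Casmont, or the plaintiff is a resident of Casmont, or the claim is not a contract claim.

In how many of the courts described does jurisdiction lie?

4

The Casmont District Court:
  (a) The amount in controversy is 21,500 dollars, within the USD 500,000 ceiling. Condition met.
  (b) The amount in controversy is $21,500, which meets the 20,000 dollars floor, so this disjunct is met. Met.
  (c) Nell Marchetti resides in Fendale — that alternative is enough. Condition met.
  (d) The plaintiff resides in Casmont. The carve-out does not apply: the operative events occurred in Harkmont, not Casmont. Condition met.
  (e) The claim is a tort claim, not a contract claim. Satisfied.
  → Every requirement is satisfied — jurisdiction.
The Casmont Regional Court:
  (a) The amount in controversy is USD 21,500, which meets the USD 15,000 floor, so one alternative holds. Met.
  (b) The amount in controversy is 21,500 dollars, within the $24,000 ceiling, so this disjunct is met. Condition met.
  (c) Nell Marchetti resides in Fendale, so one alternative holds. Met.
  (d) The plaintiff resides in Casmont, so one alternative holds. Met.
  → All conditions met; jurisdiction exists.
The Circuit Court of Casmont:
  (a) The claim is a tort claim, not a property claim, which satisfies one of the alternatives. Met.
  (b) Imre Tansy resides in Casmont. Condition met.
  (c) The amount in controversy is 21,500 dollars, within the 50,000 dollars ceiling — that alternative is enough. Met.
  (d) The plaintiff resides in Casmont — that alternative is enough. Met.
  (e) The claim is a tort claim — that alternative is enough. Condition met.
  → Jurisdiction lies.
The Superior Court of Casmont:
  (a) The amount in controversy is $21,500, within the $250,000 ceiling, which satisfies one of the alternatives. The carve-out does not apply: the plaintiff resides in Casmont, not Fendale. Satisfied.
  (b) Imre Tansy resides in Casmont. And the carve-out is inapplicable — the defendant resides in Fendale, not Casmont. Condition met.
  (c) The plaintiff resides in Casmont; the claim is a tort claim, not a contract claim; no such written consent has been filed — every alternative fails. But the amount in controversy is $21,500, which meets the $20,000 floor, and the 'unless' clause therefore excuses the requirement. Condition met.
  (d) The plaintiff resides in Casmont, so one alternative holds. Condition met.
  → The court has jurisdiction.
Courts with jurisdiction: the Casmont District Court, the Casmont Regional Court, the Circuit Court of Casmont, the Superior Court of Casmont — 4 in total.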